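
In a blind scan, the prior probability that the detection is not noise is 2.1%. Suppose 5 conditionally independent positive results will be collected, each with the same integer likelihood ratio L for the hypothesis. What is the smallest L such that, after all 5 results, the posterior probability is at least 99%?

Prior odds = 0.021/0.979 = 21/979.
Target odds = 0.99/0.01 = 99.
Need L⁵ ≥ 99 ÷ (21/979) = 32307/7.
5⁵ = 3125 < 32307/7 ≤ 7776 = 6⁵, so L = 6.

6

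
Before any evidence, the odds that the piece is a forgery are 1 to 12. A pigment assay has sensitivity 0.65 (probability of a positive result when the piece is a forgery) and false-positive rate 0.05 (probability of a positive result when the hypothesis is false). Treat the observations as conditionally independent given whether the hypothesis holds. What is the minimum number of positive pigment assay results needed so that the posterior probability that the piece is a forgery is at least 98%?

3

Prior odds = 1/12.
Likelihood ratio of a positive result = 0.65/0.05 = 13.
Target odds: 0.98 ÷ 0.02 = 49.
Need (1/12) × 13ⁿ ≥ 49, i.e. 13ⁿ ≥ 588.
13² = 169 falls short of 588 but 13³ = 2197 reaches it, so n = 3.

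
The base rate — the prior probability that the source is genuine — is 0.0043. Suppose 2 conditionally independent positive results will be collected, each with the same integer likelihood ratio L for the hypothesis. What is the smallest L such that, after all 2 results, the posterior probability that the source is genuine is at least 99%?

152

Prior odds = 0.0043/0.9957 = 43/9957.
Target odds = 0.99/0.01 = 99.
Need L² ≥ 99 ÷ (43/9957) = 985743/43.
151² = 22801 < 985743/43 ≤ 23104 = 152², so L = 152.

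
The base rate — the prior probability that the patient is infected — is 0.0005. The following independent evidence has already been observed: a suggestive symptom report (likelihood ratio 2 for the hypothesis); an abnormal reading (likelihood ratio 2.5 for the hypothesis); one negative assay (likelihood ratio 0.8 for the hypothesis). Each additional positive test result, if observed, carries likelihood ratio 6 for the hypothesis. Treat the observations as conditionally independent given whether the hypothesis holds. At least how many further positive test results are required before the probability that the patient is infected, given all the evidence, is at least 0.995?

7

Prior odds = 0.0005/0.9995 = 1/1999.
Combined Bayes factor of the evidence already in hand = 2 × 2.5 × 0.8 = 4.
Odds after that evidence = (1/1999) × 4 = 4/1999.
Target odds = 0.995/0.005 = 199.
Need 6ⁿ ≥ 199 ÷ (4/1999) = 99450.25.
6⁶ = 46656 falls short of 99450.25 but 6⁷ = 279936 reaches it, so n = 7.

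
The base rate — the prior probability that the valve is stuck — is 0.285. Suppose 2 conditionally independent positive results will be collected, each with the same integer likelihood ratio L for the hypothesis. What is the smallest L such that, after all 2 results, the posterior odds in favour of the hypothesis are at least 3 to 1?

3

Prior odds = 0.285/0.715 = 57/143.
Target odds = 3.
Need L² ≥ 3 ÷ (57/143) = 143/19.
2² = 4 < 143/19 ≤ 9 = 3², so L = 3.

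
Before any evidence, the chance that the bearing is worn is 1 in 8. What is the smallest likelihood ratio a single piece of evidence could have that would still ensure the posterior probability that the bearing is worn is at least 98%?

343

Prior odds = 0.125/0.875 = 1/7.
Target odds = 0.98/0.02 = 49.
Required Bayes factor = 49 ÷ (1/7) = 343.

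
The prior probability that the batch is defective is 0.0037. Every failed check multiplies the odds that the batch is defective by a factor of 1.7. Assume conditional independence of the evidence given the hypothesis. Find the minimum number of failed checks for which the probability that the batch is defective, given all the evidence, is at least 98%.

Prior odds = 0.0037/0.9963 = 37/9963.
Likelihood ratio per failed check = 1.7.
Target odds: 0.98 ÷ 0.02 = 49.
Need (37/9963) × 1.7ⁿ ≥ 49, i.e. 1.7ⁿ ≥ 488187/37.
1.7¹⁷ ≈8272.4 falls short of 488187/37 but 1.7¹⁸ ≈14063.1 reaches it, so n = 18.

18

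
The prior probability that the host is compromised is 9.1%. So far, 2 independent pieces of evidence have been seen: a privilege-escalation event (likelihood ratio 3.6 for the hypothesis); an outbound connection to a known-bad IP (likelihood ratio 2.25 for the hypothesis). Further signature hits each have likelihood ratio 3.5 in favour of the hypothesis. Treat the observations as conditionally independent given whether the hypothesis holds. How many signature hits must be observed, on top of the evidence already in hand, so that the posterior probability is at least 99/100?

4

Prior odds = 0.091/0.909 = 91/909.
Combined Bayes factor of the evidence already in hand = 3.6 × 2.25 = 8.1.
Odds after that evidence = (91/909) × 8.1 = 819/1010.
Target odds = 0.99/0.01 = 99.
Need 3.5ⁿ ≥ 99 ÷ (819/1010) = 11110/91.
3.5³ = 42.875 falls short of 11110/91 but 3.5⁴ = 150.0625 reaches it, so n = 4.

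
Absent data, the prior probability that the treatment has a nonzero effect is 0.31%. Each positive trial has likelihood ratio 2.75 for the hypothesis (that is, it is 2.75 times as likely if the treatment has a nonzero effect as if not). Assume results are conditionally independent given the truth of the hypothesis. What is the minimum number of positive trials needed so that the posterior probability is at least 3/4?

7

Prior odds: 0.0031 ÷ 0.9969 = 31/9969.
Likelihood ratio per positive trial = 2.75.
Target odds: 0.75 ÷ 0.25 = 3.
Require 2.75ⁿ ≥ 3 ÷ (31/9969) = 29907/31.
2.75⁶ = 1771561/4096 falls short of 29907/31 but 2.75⁷ = 19487171/16384 reaches it, so n = 7.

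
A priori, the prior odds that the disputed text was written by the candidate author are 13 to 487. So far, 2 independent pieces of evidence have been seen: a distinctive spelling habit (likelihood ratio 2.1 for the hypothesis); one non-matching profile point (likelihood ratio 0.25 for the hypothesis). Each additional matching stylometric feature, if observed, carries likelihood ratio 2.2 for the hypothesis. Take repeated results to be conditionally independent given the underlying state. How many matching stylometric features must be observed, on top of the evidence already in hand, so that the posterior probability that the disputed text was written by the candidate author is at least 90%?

9

Prior odds = 13/487.
Combined Bayes factor of the evidence already in hand = 2.1 × 0.25 = 0.525.
Odds after that evidence = (13/487) × 0.525 = 273/19480.
Target odds = 0.9/0.1 = 9.
Need 2.2ⁿ ≥ 9 ÷ (273/19480) = 58440/91.
2.2⁸ = 214358881/390625 falls short of 58440/91 but 2.2⁹ ≈1207.27 reaches it, so n = 9.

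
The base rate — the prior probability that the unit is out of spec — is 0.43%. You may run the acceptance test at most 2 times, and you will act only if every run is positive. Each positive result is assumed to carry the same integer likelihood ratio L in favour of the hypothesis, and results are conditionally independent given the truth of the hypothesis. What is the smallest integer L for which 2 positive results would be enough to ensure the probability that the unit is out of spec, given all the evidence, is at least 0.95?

67

Prior odds = 0.0043/0.9957 = 43/9957.
Target odds = 0.95/0.05 = 19.
Need L² ≥ 19 ÷ (43/9957) = 189183/43.
66² = 4356 < 189183/43 ≤ 4489 = 67², so L = 67.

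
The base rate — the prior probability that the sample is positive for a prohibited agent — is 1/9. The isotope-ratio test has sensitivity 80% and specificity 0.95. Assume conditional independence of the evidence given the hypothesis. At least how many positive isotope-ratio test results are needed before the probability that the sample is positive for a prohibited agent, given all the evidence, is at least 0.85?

Prior odds: (1/9) ÷ (8/9) = 0.125.
False-positive rate = 1 − 0.95 = 0.05; likelihood ratio of a positive = 0.8/0.05 = 16.
Target posterior odds = 0.85/0.15 = 17/3.
Need 0.125 × 16ⁿ ≥ 17/3, i.e. 16ⁿ ≥ 136/3.
16¹ = 16 falls short of 136/3 but 16² = 256 reaches it, so n = 2.

2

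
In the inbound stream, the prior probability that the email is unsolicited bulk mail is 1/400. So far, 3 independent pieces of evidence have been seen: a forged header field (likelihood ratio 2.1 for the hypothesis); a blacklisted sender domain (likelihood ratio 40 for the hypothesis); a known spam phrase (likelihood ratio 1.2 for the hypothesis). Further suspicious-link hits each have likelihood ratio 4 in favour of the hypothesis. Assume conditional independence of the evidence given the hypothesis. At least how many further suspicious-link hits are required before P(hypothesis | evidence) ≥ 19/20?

4

Prior odds = 0.0025/0.9975 = 1/399.
Combined Bayes factor of the evidence already in hand = 2.1 × 40 × 1.2 = 100.8.
Odds after that evidence = (1/399) × 100.8 = 24/95.
Target odds = 0.95/0.05 = 19.
Need 4ⁿ ≥ 19 ÷ (24/95) = 1805/24.
4³ = 64 falls short of 1805/24 but 4⁴ = 256 reaches it, so n = 4.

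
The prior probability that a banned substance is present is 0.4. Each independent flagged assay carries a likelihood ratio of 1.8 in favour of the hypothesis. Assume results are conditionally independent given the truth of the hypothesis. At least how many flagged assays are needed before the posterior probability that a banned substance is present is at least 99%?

Prior odds = 0.4/0.6 = 2/3.
Likelihood ratio per flagged assay = 1.8.
Target odds: 0.99 ÷ 0.01 = 99.
Need (2/3) × 1.8ⁿ ≥ 99, i.e. 1.8ⁿ ≥ 148.5.
1.8⁸ = 43046721/390625 falls short of 148.5 but 1.8⁹ = 387420489/1953125 reaches it, so n = 9.

9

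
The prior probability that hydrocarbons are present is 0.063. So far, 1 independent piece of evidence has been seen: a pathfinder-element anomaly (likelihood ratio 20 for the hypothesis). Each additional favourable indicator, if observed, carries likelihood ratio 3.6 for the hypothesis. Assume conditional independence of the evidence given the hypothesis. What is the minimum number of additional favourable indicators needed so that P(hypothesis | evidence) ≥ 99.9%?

6

Prior odds = 0.063/0.937 = 63/937.
Bayes factor of the evidence already in hand = 20.
Odds after that evidence = (63/937) × 20 = 1260/937.
Target odds = 0.999/0.001 = 999.
Need 3.6ⁿ ≥ 999 ÷ (1260/937) = 104007/140.
3.6⁵ = 604.66176 falls short of 104007/140 but 3.6⁶ = 34012224/15625 reaches it, so n = 6.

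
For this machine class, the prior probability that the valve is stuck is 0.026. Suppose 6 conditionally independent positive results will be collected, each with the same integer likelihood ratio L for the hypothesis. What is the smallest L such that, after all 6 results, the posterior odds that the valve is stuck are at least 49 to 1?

Prior odds = 0.026/0.974 = 13/487.
Target odds = 49.
Need L⁶ ≥ 49 ÷ (13/487) = 23863/13.
3⁶ = 729 < 23863/13 ≤ 4096 = 4⁶, so L = 4.

4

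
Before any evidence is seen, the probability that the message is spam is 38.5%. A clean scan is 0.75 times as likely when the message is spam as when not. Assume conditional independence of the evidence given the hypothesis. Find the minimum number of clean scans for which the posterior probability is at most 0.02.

12

Prior odds = 0.385/0.615 = 77/123.
Likelihood ratio per clean scan = 0.75.
Target posterior odds = 0.02/0.98 = 1/49.
Need (77/123) × 0.75ⁿ ≤ 1/49, i.e. 0.75ⁿ ≤ 123/3773.
0.75¹¹ = 177147/4194304 is still above 123/3773 but 0.75¹² = 531441/16777216 is at or below it, so n = 12.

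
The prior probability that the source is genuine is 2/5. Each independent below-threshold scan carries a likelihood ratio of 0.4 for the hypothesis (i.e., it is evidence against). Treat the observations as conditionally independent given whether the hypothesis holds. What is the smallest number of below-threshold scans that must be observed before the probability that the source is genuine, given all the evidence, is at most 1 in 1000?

8

Prior odds = 0.4/0.6 = 2/3.
Likelihood ratio per below-threshold scan = 0.4.
Target posterior odds = 0.001/0.999 = 1/999.
Need (2/3) × 0.4ⁿ ≤ 1/999, i.e. 0.4ⁿ ≤ 1/666.
0.4⁷ = 128/78125 is still above 1/666 but 0.4⁸ = 256/390625 is at or below it, so n = 8.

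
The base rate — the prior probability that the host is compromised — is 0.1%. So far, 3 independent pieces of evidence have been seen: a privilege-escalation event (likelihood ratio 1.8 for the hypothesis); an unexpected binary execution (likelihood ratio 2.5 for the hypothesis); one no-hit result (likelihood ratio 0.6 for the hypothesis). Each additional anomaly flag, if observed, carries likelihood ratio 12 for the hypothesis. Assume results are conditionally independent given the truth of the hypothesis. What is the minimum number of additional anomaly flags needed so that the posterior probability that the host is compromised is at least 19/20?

Prior odds = 0.001/0.999 = 1/999.
Combined Bayes factor of the evidence already in hand = 1.8 × 2.5 × 0.6 = 2.7.
Odds after that evidence = (1/999) × 2.7 = 1/370.
Target odds = 0.95/0.05 = 19.
Need 12ⁿ ≥ 19 ÷ (1/370) = 7030.
12³ = 1728 falls short of 7030 but 12⁴ = 20736 reaches it, so n = 4.

4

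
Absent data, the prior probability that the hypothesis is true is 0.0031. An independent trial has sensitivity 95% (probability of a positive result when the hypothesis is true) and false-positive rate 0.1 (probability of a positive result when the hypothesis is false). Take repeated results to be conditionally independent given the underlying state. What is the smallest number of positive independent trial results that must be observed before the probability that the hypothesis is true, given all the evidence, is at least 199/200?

5

Prior odds = 0.0031/0.9969 = 31/9969.
Likelihood ratio of a positive result = 0.95/0.1 = 9.5.
Target posterior odds = 0.995/0.005 = 199.
Need (31/9969) × 9.5ⁿ ≥ 199, i.e. 9.5ⁿ ≥ 1983831/31.
9.5⁴ = 8145.0625 falls short of 1983831/31 but 9.5⁵ = 77378.09375 reaches it, so n = 5.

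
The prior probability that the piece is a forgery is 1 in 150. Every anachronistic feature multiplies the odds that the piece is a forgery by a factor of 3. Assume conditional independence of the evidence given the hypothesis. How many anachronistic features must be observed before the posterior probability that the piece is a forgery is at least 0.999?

Prior odds: (1/150) ÷ (149/150) = 1/149.
Likelihood ratio per anachronistic feature = 3.
Target posterior odds = 0.999/0.001 = 999.
Require 3ⁿ ≥ 999 ÷ (1/149) = 148851.
3¹⁰ = 59049 falls short of 148851 but 3¹¹ = 177147 reaches it, so n = 11.

11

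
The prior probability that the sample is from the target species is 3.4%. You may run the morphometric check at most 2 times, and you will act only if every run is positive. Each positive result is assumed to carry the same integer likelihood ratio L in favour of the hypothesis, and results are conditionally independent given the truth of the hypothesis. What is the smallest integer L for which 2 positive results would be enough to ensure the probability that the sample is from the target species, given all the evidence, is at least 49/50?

38

Prior odds = 0.034/0.966 = 17/483.
Target odds = 0.98/0.02 = 49.
Need L² ≥ 49 ÷ (17/483) = 23667/17.
37² = 1369 < 23667/17 ≤ 1444 = 38², so L = 38.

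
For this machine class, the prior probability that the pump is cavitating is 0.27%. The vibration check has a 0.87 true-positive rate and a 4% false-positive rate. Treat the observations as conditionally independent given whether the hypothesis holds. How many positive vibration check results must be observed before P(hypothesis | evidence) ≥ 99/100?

4

Prior odds: 0.0027 ÷ 0.9973 = 27/9973.
Likelihood ratio of a positive result = 0.87/0.04 = 21.75.
Target odds: 0.99 ÷ 0.01 = 99.
Need (27/9973) × 21.75ⁿ ≥ 99, i.e. 21.75ⁿ ≥ 109703/3.
21.75³ = 658503/64 falls short of 109703/3 but 21.75⁴ = 57289761/256 reaches it, so n = 4.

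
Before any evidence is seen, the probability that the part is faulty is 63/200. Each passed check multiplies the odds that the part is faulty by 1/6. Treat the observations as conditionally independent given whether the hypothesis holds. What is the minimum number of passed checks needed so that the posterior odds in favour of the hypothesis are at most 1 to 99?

3

Prior odds = 0.315/0.685 = 63/137.
Likelihood ratio per passed check = 1/6.
Target odds = 1/99.
Require (1/6)ⁿ ≤ 1/99 ÷ (63/137) = 137/6237.
(1/6)² = 1/36 is still above 137/6237 but (1/6)³ = 1/216 is at or below it, so n = 3.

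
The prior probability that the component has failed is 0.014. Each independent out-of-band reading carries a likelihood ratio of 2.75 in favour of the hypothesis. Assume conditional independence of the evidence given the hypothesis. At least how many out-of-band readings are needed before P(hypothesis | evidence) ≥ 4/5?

Prior odds = 0.014/0.986 = 7/493.
Likelihood ratio per out-of-band reading = 2.75.
Target odds: 0.8 ÷ 0.2 = 4.
Need (7/493) × 2.75ⁿ ≥ 4, i.e. 2.75ⁿ ≥ 1972/7.
2.75⁵ = 161051/1024 falls short of 1972/7 but 2.75⁶ = 1771561/4096 reaches it, so n = 6.

6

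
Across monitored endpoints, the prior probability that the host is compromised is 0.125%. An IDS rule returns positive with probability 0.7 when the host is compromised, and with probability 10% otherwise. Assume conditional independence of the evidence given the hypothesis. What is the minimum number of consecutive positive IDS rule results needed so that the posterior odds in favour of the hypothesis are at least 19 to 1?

Prior odds: 0.00125 ÷ 0.99875 = 1/799.
Likelihood ratio of a positive result = 0.7/0.1 = 7.
Target odds = 19.
Require 7ⁿ ≥ 19 ÷ (1/799) = 15181.
7⁴ = 2401 falls short of 15181 but 7⁵ = 16807 reaches it, so n = 5.

5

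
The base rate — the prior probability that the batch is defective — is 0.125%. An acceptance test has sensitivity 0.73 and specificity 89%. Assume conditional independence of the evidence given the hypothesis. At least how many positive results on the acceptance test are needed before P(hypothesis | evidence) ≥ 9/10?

5

Prior odds = 0.00125/0.99875 = 1/799.
False-positive rate = 1 − 0.89 = 0.11; likelihood ratio of a positive = 0.73/0.11 = 73/11.
Target odds: 0.9 ÷ 0.1 = 9.
Require (73/11)ⁿ ≥ 9 ÷ (1/799) = 7191.
(73/11)⁴ = 28398241/14641 falls short of 7191 but (73/11)⁵ ≈12872.1 reaches it, so n = 5.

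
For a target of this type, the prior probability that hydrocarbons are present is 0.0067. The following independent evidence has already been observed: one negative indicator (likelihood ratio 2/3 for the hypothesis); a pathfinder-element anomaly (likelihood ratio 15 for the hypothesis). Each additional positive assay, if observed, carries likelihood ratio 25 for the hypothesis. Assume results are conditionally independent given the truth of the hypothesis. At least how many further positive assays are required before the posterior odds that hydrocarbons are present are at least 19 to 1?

Prior odds = 0.0067/0.9933 = 67/9933.
Combined Bayes factor of the evidence already in hand = (2/3) × 15 = 10.
Odds after that evidence = (67/9933) × 10 = 670/9933.
Target odds = 19.
Need 25ⁿ ≥ 19 ÷ (670/9933) = 188727/670.
25¹ = 25 falls short of 188727/670 but 25² = 625 reaches it, so n = 2.

2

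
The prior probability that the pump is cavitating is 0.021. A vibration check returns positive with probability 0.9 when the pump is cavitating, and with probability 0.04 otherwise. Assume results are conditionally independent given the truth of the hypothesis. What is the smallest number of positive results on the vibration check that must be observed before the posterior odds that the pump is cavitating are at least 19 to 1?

Prior odds = 0.021/0.979 = 21/979.
Likelihood ratio of a positive result = 0.9/0.04 = 22.5.
Target odds = 19.
Require 22.5ⁿ ≥ 19 ÷ (21/979) = 18601/21.
22.5² = 506.25 falls short of 18601/21 but 22.5³ = 11390.625 reaches it, so n = 3.

3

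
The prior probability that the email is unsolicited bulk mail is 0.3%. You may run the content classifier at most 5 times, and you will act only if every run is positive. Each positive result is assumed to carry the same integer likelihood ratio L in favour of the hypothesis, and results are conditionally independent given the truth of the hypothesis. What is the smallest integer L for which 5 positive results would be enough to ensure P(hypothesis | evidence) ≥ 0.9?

Prior odds = 0.003/0.997 = 3/997.
Target odds = 0.9/0.1 = 9.
Need L⁵ ≥ 9 ÷ (3/997) = 2991.
4⁵ = 1024 < 2991 ≤ 3125 = 5⁵, so L = 5.

5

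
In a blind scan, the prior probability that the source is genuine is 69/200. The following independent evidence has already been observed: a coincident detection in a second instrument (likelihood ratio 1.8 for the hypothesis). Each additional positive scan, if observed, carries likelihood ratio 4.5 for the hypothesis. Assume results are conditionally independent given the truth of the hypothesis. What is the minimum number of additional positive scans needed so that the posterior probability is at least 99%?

Prior odds = 0.345/0.655 = 69/131.
Bayes factor of the evidence already in hand = 1.8.
Odds after that evidence = (69/131) × 1.8 = 621/655.
Target odds = 0.99/0.01 = 99.
Need 4.5ⁿ ≥ 99 ÷ (621/655) = 7205/69.
4.5³ = 91.125 falls short of 7205/69 but 4.5⁴ = 410.0625 reaches it, so n = 4.

4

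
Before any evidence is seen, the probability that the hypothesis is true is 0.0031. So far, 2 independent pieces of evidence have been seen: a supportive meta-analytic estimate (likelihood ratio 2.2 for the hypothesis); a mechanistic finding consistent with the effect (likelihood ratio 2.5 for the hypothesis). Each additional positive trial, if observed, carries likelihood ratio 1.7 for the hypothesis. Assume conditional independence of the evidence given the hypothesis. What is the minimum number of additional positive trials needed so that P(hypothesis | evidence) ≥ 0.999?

21

Prior odds = 0.0031/0.9969 = 31/9969.
Combined Bayes factor of the evidence already in hand = 2.2 × 2.5 = 5.5.
Odds after that evidence = (31/9969) × 5.5 = 341/19938.
Target odds = 0.999/0.001 = 999.
Need 1.7ⁿ ≥ 999 ÷ (341/19938) = 19918062/341.
1.7²⁰ ≈40642.3 falls short of 19918062/341 but 1.7²¹ ≈69091.9 reaches it, so n = 21.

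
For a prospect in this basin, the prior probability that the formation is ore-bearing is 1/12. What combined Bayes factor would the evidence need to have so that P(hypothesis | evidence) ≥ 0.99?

Prior odds = (1/12)/(11/12) = 1/11.
Target odds = 0.99/0.01 = 99.
Required Bayes factor = 99 ÷ (1/11) = 1089.

1089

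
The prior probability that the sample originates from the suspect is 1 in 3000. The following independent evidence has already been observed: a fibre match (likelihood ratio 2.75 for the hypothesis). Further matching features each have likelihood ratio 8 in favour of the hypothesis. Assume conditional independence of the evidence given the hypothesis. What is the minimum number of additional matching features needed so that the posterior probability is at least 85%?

Prior odds = (1/3000)/(2999/3000) = 1/2999.
Bayes factor of the evidence already in hand = 2.75.
Odds after that evidence = (1/2999) × 2.75 = 11/11996.
Target odds = 0.85/0.15 = 17/3.
Need 8ⁿ ≥ 17/3 ÷ (11/11996) = 203932/33.
8⁴ = 4096 falls short of 203932/33 but 8⁵ = 32768 reaches it, so n = 5.

5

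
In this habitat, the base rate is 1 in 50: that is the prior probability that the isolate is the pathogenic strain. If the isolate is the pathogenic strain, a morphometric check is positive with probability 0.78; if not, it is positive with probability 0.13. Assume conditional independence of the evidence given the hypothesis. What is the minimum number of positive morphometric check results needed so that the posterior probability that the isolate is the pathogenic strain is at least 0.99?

Prior odds: 0.02 ÷ 0.98 = 1/49.
Likelihood ratio of a positive = 0.78/0.13 = 6.
Target posterior odds = 0.99/0.01 = 99.
Need (1/49) × 6ⁿ ≥ 99, i.e. 6ⁿ ≥ 4851.
6⁴ = 1296 falls short of 4851 but 6⁵ = 7776 reaches it, so n = 5.

5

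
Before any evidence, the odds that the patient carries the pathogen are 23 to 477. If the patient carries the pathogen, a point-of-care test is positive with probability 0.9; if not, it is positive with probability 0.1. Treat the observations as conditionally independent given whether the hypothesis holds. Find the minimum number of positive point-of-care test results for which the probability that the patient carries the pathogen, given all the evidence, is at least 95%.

3

Prior odds = 23/477.
Likelihood ratio of a positive = 0.9/0.1 = 9.
Target odds: 0.95 ÷ 0.05 = 19.
Require 9ⁿ ≥ 19 ÷ (23/477) = 9063/23.
9² = 81 falls short of 9063/23 but 9³ = 729 reaches it, so n = 3.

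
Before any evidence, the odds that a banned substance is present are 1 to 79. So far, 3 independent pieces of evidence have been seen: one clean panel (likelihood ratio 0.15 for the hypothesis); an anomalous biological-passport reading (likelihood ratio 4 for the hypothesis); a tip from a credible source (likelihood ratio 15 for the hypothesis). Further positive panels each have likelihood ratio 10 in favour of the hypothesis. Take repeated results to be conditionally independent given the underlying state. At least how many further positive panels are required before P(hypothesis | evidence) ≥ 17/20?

Prior odds = 1/79.
Combined Bayes factor of the evidence already in hand = 0.15 × 4 × 15 = 9.
Odds after that evidence = (1/79) × 9 = 9/79.
Target odds = 0.85/0.15 = 17/3.
Need 10ⁿ ≥ 17/3 ÷ (9/79) = 1343/27.
10¹ = 10 falls short of 1343/27 but 10² = 100 reaches it, so n = 2.

2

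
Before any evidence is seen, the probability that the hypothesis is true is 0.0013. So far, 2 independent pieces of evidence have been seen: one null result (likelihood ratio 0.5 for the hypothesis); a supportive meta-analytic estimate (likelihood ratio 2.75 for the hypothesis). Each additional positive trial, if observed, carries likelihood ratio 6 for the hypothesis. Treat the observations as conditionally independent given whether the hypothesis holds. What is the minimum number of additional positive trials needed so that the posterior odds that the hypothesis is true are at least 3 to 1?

Prior odds = 0.0013/0.9987 = 13/9987.
Combined Bayes factor of the evidence already in hand = 0.5 × 2.75 = 1.375.
Odds after that evidence = (13/9987) × 1.375 = 143/79896.
Target odds = 3.
Need 6ⁿ ≥ 3 ÷ (143/79896) = 239688/143.
6⁴ = 1296 falls short of 239688/143 but 6⁵ = 7776 reaches it, so n = 5.

5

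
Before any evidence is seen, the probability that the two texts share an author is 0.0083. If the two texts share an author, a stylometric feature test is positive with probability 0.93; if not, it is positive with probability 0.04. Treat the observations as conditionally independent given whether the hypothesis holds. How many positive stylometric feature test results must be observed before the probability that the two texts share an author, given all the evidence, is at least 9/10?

3

Prior odds = 0.0083/0.9917 = 83/9917.
Likelihood ratio of a positive = 0.93/0.04 = 23.25.
Target posterior odds = 0.9/0.1 = 9.
Need (83/9917) × 23.25ⁿ ≥ 9, i.e. 23.25ⁿ ≥ 89253/83.
23.25² = 540.5625 falls short of 89253/83 but 23.25³ = 804357/64 reaches it, so n = 3.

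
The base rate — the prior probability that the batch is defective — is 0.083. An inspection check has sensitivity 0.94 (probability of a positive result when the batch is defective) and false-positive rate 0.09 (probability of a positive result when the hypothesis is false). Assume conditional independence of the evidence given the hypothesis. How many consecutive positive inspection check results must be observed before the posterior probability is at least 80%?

2

Prior odds: 0.083 ÷ 0.917 = 83/917.
Likelihood ratio of a positive result = 0.94/0.09 = 94/9.
Target odds: 0.8 ÷ 0.2 = 4.
Require (94/9)ⁿ ≥ 4 ÷ (83/917) = 3668/83.
(94/9)¹ = 94/9 falls short of 3668/83 but (94/9)² = 8836/81 reaches it, so n = 2.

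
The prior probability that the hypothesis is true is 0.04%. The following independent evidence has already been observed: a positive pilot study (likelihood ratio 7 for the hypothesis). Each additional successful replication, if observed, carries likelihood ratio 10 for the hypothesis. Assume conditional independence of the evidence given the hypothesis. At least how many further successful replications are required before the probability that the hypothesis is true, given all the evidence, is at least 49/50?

Prior odds = 0.0004/0.9996 = 1/2499.
Bayes factor of the evidence already in hand = 7.
Odds after that evidence = (1/2499) × 7 = 1/357.
Target odds = 0.98/0.02 = 49.
Need 10ⁿ ≥ 49 ÷ (1/357) = 17493.
10⁴ = 10000 falls short of 17493 but 10⁵ = 100000 reaches it, so n = 5.

5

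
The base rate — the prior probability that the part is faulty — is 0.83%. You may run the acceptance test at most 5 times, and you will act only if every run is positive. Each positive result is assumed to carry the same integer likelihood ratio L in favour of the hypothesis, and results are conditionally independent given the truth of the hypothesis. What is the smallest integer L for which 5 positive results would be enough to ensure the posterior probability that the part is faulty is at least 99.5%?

Prior odds = 0.0083/0.9917 = 83/9917.
Target odds = 0.995/0.005 = 199.
Need L⁵ ≥ 199 ÷ (83/9917) = 1973483/83.
7⁵ = 16807 < 1973483/83 ≤ 32768 = 8⁵, so L = 8.

8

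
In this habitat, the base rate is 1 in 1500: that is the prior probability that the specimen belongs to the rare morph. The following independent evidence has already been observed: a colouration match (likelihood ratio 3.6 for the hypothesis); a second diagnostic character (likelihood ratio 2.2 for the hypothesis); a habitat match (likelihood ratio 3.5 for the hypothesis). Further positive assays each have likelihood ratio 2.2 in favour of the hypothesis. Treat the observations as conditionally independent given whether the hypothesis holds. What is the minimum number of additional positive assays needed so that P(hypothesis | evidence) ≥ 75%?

7

Prior odds = (1/1500)/(1499/1500) = 1/1499.
Combined Bayes factor of the evidence already in hand = 3.6 × 2.2 × 3.5 = 27.72.
Odds after that evidence = (1/1499) × 27.72 = 693/37475.
Target odds = 0.75/0.25 = 3.
Need 2.2ⁿ ≥ 3 ÷ (693/37475) = 37475/231.
2.2⁶ = 1771561/15625 falls short of 37475/231 but 2.2⁷ = 19487171/78125 reaches it, so n = 7.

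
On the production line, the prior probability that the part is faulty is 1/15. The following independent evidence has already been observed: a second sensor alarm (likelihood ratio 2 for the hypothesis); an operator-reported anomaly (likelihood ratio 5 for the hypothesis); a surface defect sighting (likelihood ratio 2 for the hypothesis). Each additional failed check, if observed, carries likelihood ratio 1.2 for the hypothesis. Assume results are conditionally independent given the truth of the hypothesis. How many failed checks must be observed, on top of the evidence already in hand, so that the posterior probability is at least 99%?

24

Prior odds = (1/15)/(14/15) = 1/14.
Combined Bayes factor of the evidence already in hand = 2 × 5 × 2 = 20.
Odds after that evidence = (1/14) × 20 = 10/7.
Target odds = 0.99/0.01 = 99.
Need 1.2ⁿ ≥ 99 ÷ (10/7) = 69.3.
1.2²³ ≈66.2474 falls short of 69.3 but 1.2²⁴ ≈79.4968 reaches it, so n = 24.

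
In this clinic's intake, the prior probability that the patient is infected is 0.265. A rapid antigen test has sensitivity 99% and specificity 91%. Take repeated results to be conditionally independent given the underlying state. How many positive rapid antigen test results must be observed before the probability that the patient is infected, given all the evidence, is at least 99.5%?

Prior odds = 0.265/0.735 = 53/147.
False-positive rate = 1 − 0.91 = 0.09; likelihood ratio of a positive = 0.99/0.09 = 11.
Target odds: 0.995 ÷ 0.005 = 199.
Need (53/147) × 11ⁿ ≥ 199, i.e. 11ⁿ ≥ 29253/53.
11² = 121 falls short of 29253/53 but 11³ = 1331 reaches it, so n = 3.

3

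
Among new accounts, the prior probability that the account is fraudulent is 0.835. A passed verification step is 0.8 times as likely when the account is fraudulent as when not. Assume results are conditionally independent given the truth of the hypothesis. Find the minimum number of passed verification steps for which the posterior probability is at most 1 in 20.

Prior odds: 0.835 ÷ 0.165 = 167/33.
Likelihood ratio per passed verification step = 0.8.
Target posterior odds = 0.05/0.95 = 1/19.
Require 0.8ⁿ ≤ 1/19 ÷ (167/33) = 33/3173.
0.8²⁰ ≈0.0115292 is still above 33/3173 but 0.8²¹ ≈0.00922337 is at or below it, so n = 21.

21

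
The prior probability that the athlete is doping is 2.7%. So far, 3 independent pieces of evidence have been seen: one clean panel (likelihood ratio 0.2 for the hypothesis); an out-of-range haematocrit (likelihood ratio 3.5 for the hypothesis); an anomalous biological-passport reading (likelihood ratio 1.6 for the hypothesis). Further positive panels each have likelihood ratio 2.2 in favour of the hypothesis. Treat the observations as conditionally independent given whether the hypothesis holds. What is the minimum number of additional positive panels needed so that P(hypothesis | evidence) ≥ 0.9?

Prior odds = 0.027/0.973 = 27/973.
Combined Bayes factor of the evidence already in hand = 0.2 × 3.5 × 1.6 = 1.12.
Odds after that evidence = (27/973) × 1.12 = 108/3475.
Target odds = 0.9/0.1 = 9.
Need 2.2ⁿ ≥ 9 ÷ (108/3475) = 3475/12.
2.2⁷ = 19487171/78125 falls short of 3475/12 but 2.2⁸ = 214358881/390625 reaches it, so n = 8.

8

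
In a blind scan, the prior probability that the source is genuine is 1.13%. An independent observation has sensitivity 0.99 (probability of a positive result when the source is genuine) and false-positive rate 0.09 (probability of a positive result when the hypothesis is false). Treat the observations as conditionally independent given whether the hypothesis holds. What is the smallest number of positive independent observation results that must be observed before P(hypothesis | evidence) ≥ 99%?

4

Prior odds: 0.0113 ÷ 0.9887 = 113/9887.
Likelihood ratio of a positive result = 0.99/0.09 = 11.
Target posterior odds = 0.99/0.01 = 99.
Need (113/9887) × 11ⁿ ≥ 99, i.e. 11ⁿ ≥ 978813/113.
11³ = 1331 falls short of 978813/113 but 11⁴ = 14641 reaches it, so n = 4.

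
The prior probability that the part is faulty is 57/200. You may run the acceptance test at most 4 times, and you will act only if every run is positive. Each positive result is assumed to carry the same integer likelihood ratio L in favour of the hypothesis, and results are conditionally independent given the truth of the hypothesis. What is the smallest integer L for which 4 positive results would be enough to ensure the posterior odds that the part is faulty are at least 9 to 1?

3

Prior odds = 0.285/0.715 = 57/143.
Target odds = 9.
Need L⁴ ≥ 9 ÷ (57/143) = 429/19.
2⁴ = 16 < 429/19 ≤ 81 = 3⁴, so L = 3.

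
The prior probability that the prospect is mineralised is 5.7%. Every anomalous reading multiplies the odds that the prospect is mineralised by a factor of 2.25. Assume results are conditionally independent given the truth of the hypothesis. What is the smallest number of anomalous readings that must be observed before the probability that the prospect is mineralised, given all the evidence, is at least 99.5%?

Prior odds = 0.057/0.943 = 57/943.
Likelihood ratio per anomalous reading = 2.25.
Target odds: 0.995 ÷ 0.005 = 199.
Require 2.25ⁿ ≥ 199 ÷ (57/943) = 187657/57.
2.25⁹ = 387420489/262144 falls short of 187657/57 but 2.25¹⁰ ≈3325.26 reaches it, so n = 10.

10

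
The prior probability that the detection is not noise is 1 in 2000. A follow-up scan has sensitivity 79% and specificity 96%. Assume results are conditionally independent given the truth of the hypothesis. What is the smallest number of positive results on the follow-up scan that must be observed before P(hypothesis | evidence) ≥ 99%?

Prior odds: 0.0005 ÷ 0.9995 = 1/1999.
False-positive rate = 1 − 0.96 = 0.04; likelihood ratio of a positive = 0.79/0.04 = 19.75.
Target posterior odds = 0.99/0.01 = 99.
Require 19.75ⁿ ≥ 99 ÷ (1/1999) = 197901.
19.75⁴ = 38950081/256 falls short of 197901 but 19.75⁵ ≈3.00494e+06 reaches it, so n = 5.

5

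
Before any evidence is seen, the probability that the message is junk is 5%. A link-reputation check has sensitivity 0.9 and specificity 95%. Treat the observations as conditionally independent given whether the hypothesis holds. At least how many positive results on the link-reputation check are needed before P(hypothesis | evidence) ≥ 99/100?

3

Prior odds = 0.05/0.95 = 1/19.
False-positive rate = 1 − 0.95 = 0.05; likelihood ratio of a positive = 0.9/0.05 = 18.
Target odds: 0.99 ÷ 0.01 = 99.
Require 18ⁿ ≥ 99 ÷ (1/19) = 1881.
18² = 324 falls short of 1881 but 18³ = 5832 reaches it, so n = 3.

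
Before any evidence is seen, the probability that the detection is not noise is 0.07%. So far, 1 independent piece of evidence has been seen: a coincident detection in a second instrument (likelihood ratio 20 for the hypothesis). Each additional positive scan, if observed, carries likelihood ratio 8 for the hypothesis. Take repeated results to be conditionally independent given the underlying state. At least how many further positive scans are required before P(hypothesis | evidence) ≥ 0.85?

Prior odds = 0.0007/0.9993 = 7/9993.
Bayes factor of the evidence already in hand = 20.
Odds after that evidence = (7/9993) × 20 = 140/9993.
Target odds = 0.85/0.15 = 17/3.
Need 8ⁿ ≥ 17/3 ÷ (140/9993) = 56627/140.
8² = 64 falls short of 56627/140 but 8³ = 512 reaches it, so n = 3.

3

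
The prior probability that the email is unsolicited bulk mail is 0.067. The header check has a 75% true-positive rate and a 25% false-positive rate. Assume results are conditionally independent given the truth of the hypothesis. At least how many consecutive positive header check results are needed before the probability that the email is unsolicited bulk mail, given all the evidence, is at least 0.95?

Prior odds: 0.067 ÷ 0.933 = 67/933.
Likelihood ratio of a positive result = 0.75/0.25 = 3.
Target odds: 0.95 ÷ 0.05 = 19.
Require 3ⁿ ≥ 19 ÷ (67/933) = 17727/67.
3⁵ = 243 falls short of 17727/67 but 3⁶ = 729 reaches it, so n = 6.

6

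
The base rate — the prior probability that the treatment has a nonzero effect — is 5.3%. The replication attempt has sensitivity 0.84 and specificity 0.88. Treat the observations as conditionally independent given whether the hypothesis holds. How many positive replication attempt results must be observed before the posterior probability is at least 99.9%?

Prior odds = 0.053/0.947 = 53/947.
False-positive rate = 1 − 0.88 = 0.12; likelihood ratio of a positive = 0.84/0.12 = 7.
Target odds: 0.999 ÷ 0.001 = 999.
Require 7ⁿ ≥ 999 ÷ (53/947) = 946053/53.
7⁵ = 16807 falls short of 946053/53 but 7⁶ = 117649 reaches it, so n = 6.

6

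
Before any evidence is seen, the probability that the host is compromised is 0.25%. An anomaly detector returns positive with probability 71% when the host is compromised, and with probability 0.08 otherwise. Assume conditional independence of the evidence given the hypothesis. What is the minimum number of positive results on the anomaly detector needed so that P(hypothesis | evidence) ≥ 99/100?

Prior odds = 0.0025/0.9975 = 1/399.
Likelihood ratio of a positive result = 0.71/0.08 = 8.875.
Target odds: 0.99 ÷ 0.01 = 99.
Need (1/399) × 8.875ⁿ ≥ 99, i.e. 8.875ⁿ ≥ 39501.
8.875⁴ = 25411681/4096 falls short of 39501 but 8.875⁵ ≈55060.7 reaches it, so n = 5.

5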